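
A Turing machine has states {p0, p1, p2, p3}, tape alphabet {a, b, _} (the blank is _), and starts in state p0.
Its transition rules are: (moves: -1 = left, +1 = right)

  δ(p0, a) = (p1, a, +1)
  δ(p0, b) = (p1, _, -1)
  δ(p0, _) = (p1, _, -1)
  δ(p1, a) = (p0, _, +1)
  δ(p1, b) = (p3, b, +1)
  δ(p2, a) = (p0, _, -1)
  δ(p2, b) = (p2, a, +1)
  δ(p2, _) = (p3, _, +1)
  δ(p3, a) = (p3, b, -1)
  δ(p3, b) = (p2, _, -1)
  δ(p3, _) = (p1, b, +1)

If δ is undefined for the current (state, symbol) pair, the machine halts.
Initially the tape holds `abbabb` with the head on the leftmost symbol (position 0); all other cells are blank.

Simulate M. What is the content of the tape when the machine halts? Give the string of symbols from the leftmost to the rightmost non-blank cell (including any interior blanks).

state=p0 head=0 tape=[a]bbabb_   (p0,a)→(p1,a,+1)
state=p1 head=1 tape=a[b]babb_   (p1,b)→(p3,b,+1)
state=p3 head=2 tape=ab[b]abb_   (p3,b)→(p2,_,-1)
state=p2 head=1 tape=a[b]_abb_   (p2,b)→(p2,a,+1)
state=p2 head=2 tape=aa[_]abb_   (p2,_)→(p3,_,+1)
state=p3 head=3 tape=aa_[a]bb_   (p3,a)→(p3,b,-1)
state=p3 head=2 tape=aa[_]bbb_   (p3,_)→(p1,b,+1)
state=p1 head=3 tape=aab[b]bb_   (p1,b)→(p3,b,+1)
state=p3 head=4 tape=aabb[b]b_   (p3,b)→(p2,_,-1)
state=p2 head=3 tape=aab[b]_b_   (p2,b)→(p2,a,+1)
state=p2 head=4 tape=aaba[_]b_   (p2,_)→(p3,_,+1)
state=p3 head=5 tape=aaba_[b]_   (p3,b)→(p2,_,-1)
state=p2 head=4 tape=aaba[_]__   (p2,_)→(p3,_,+1)
state=p3 head=5 tape=aaba_[_]_   (p3,_)→(p1,b,+1)
state=p1 head=6 tape=aaba_b[_]
The non-blank tape span at halt is aaba_b.

aaba_b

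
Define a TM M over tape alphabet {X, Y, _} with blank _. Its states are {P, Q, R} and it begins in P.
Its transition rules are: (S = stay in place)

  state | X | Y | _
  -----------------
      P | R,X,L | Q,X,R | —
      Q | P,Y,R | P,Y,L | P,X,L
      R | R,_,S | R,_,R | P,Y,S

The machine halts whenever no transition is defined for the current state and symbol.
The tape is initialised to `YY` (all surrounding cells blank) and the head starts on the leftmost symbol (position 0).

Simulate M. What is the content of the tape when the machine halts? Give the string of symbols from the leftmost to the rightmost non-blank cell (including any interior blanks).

X_XY

state=P head=0 tape=_[Y]Y__   (P,Y)→(Q,X,R)
state=Q head=1 tape=_X[Y]__   (Q,Y)→(P,Y,L)
state=P head=0 tape=_[X]Y__   (P,X)→(R,X,L)
state=R head=-1 tape=[_]XY__   (R,_)→(P,Y,S)
state=P head=-1 tape=[Y]XY__   (P,Y)→(Q,X,R)
state=Q head=0 tape=X[X]Y__   (Q,X)→(P,Y,R)
state=P head=1 tape=XY[Y]__   (P,Y)→(Q,X,R)
state=Q head=2 tape=XYX[_]_   (Q,_)→(P,X,L)
state=P head=1 tape=XY[X]X_   (P,X)→(R,X,L)
state=R head=0 tape=X[Y]XX_   (R,Y)→(R,_,R)
state=R head=1 tape=X_[X]X_   (R,X)→(R,_,S)
state=R head=1 tape=X_[_]X_   (R,_)→(P,Y,S)
state=P head=1 tape=X_[Y]X_   (P,Y)→(Q,X,R)
state=Q head=2 tape=X_X[X]_   (Q,X)→(P,Y,R)
state=P head=3 tape=X_XY[_]
The non-blank tape span at halt is X_XY.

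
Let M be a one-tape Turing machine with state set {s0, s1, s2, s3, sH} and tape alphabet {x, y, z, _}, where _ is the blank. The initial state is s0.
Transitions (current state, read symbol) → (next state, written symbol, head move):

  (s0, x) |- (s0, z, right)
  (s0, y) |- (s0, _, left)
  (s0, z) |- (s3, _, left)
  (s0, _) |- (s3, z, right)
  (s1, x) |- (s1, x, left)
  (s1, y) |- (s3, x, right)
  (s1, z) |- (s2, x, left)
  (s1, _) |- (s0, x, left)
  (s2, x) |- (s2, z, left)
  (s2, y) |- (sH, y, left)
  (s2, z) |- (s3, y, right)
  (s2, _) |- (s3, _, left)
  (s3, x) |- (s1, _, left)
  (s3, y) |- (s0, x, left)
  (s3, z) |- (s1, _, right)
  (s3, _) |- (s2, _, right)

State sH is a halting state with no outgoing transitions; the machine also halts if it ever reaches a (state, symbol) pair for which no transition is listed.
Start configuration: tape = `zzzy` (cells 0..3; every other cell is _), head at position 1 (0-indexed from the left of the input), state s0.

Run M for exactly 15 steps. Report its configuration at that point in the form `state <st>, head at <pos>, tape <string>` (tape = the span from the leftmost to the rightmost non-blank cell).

state=s0 head=1 tape=__z[z]zy   (s0,z)→(s3,_,left)
state=s3 head=0 tape=__[z]_zy   (s3,z)→(s1,_,right)
state=s1 head=1 tape=___[_]zy   (s1,_)→(s0,x,left)
state=s0 head=0 tape=__[_]xzy   (s0,_)→(s3,z,right)
state=s3 head=1 tape=__z[x]zy   (s3,x)→(s1,_,left)
state=s1 head=0 tape=__[z]_zy   (s1,z)→(s2,x,left)
state=s2 head=-1 tape=_[_]x_zy   (s2,_)→(s3,_,left)
state=s3 head=-2 tape=[_]_x_zy   (s3,_)→(s2,_,right)
state=s2 head=-1 tape=_[_]x_zy   (s2,_)→(s3,_,left)
state=s3 head=-2 tape=[_]_x_zy   (s3,_)→(s2,_,right)
state=s2 head=-1 tape=_[_]x_zy   (s2,_)→(s3,_,left)
state=s3 head=-2 tape=[_]_x_zy   (s3,_)→(s2,_,right)
state=s2 head=-1 tape=_[_]x_zy   (s2,_)→(s3,_,left)
state=s3 head=-2 tape=[_]_x_zy   (s3,_)→(s2,_,right)
state=s2 head=-1 tape=_[_]x_zy   (s2,_)→(s3,_,left)
state=s3 head=-2 tape=[_]_x_zy
After 15 steps: state s3, head at -2, tape x_zy.

state s3, head at -2, tape x_zy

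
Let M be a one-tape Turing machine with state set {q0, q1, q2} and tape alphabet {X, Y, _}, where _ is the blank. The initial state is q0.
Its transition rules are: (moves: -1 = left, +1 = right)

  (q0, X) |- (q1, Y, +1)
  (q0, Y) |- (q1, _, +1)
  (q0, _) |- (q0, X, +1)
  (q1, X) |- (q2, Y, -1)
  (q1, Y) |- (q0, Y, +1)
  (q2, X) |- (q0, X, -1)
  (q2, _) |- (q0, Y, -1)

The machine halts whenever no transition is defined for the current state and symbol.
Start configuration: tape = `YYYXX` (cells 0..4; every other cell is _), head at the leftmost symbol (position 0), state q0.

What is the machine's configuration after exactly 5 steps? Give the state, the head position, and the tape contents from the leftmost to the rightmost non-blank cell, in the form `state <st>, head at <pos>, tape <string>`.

state q0, head at 1, tape YYYX

q0 | [Y]YYXX   read Y → write _, move +1, go to q1
q1 | _[Y]YXX   read Y → write Y, move +1, go to q0
q0 | _Y[Y]XX   read Y → write _, move +1, go to q1
q1 | _Y_[X]X   read X → write Y, move -1, go to q2
q2 | _Y[_]YX   read _ → write Y, move -1, go to q0
q0 | _[Y]YYX
After 5 steps: state q0, head at 1, tape YYYX.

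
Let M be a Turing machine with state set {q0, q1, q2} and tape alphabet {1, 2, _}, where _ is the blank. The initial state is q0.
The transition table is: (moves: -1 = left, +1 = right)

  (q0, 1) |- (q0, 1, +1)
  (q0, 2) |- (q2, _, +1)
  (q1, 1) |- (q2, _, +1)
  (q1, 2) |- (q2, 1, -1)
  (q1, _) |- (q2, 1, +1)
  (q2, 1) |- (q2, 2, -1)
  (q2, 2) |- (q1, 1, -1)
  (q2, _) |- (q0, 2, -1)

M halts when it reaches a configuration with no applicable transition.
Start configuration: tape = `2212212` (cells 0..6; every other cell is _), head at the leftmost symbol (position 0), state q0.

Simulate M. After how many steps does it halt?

6

q0 | __[2]212212   read 2 → write _, move +1, go to q2
q2 | ___[2]12212   read 2 → write 1, move -1, go to q1
q1 | __[_]112212   read _ → write 1, move +1, go to q2
q2 | __1[1]12212   read 1 → write 2, move -1, go to q2
q2 | __[1]212212   read 1 → write 2, move -1, go to q2
q2 | _[_]2212212   read _ → write 2, move -1, go to q0
q0 | [_]22212212
M halts after 6 transitions.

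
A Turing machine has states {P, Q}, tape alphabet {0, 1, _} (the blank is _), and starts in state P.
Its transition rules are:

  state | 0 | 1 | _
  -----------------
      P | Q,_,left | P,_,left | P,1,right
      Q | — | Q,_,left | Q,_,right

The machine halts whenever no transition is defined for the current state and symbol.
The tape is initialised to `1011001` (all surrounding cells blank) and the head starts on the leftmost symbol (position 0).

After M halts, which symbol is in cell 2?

_

P | __[1]011001   read 1 → write _, move left, go to P
P | _[_]_011001   read _ → write 1, move right, go to P
P | _1[_]011001   read _ → write 1, move right, go to P
P | _11[0]11001   read 0 → write _, move left, go to Q
Q | _1[1]_11001   read 1 → write _, move left, go to Q
Q | _[1]__11001   read 1 → write _, move left, go to Q
Q | [_]___11001   read _ → write _, move right, go to Q
Q | _[_]__11001   read _ → write _, move right, go to Q
Q | __[_]_11001   read _ → write _, move right, go to Q
Q | ___[_]11001   read _ → write _, move right, go to Q
Q | ____[1]1001   read 1 → write _, move left, go to Q
Q | ___[_]_1001   read _ → write _, move right, go to Q
Q | ____[_]1001   read _ → write _, move right, go to Q
Q | _____[1]001   read 1 → write _, move left, go to Q
Q | ____[_]_001   read _ → write _, move right, go to Q
Q | _____[_]001   read _ → write _, move right, go to Q
Q | ______[0]01
Cell 2 holds _ when M halts.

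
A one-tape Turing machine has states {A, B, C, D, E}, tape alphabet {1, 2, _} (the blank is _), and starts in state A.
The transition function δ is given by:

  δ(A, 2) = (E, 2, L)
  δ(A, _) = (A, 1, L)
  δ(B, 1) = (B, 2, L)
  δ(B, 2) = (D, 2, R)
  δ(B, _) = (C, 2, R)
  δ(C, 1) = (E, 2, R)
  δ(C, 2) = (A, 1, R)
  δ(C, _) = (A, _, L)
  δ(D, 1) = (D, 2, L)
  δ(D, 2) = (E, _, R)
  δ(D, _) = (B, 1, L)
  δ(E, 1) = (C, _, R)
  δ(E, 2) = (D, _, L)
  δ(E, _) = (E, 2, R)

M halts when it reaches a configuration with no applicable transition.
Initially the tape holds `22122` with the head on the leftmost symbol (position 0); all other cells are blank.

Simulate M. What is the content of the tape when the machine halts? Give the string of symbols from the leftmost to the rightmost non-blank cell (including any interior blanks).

A | _[2]2122_   read 2 → write 2, move L, go to E
E | [_]22122_   read _ → write 2, move R, go to E
E | 2[2]2122_   read 2 → write _, move L, go to D
D | [2]_2122_   read 2 → write _, move R, go to E
E | _[_]2122_   read _ → write 2, move R, go to E
E | _2[2]122_   read 2 → write _, move L, go to D
D | _[2]_122_   read 2 → write _, move R, go to E
E | __[_]122_   read _ → write 2, move R, go to E
E | __2[1]22_   read 1 → write _, move R, go to C
C | __2_[2]2_   read 2 → write 1, move R, go to A
A | __2_1[2]_   read 2 → write 2, move L, go to E
E | __2_[1]2_   read 1 → write _, move R, go to C
C | __2__[2]_   read 2 → write 1, move R, go to A
A | __2__1[_]   read _ → write 1, move L, go to A
A | __2__[1]1
The non-blank tape span at halt is 2__11.

2__11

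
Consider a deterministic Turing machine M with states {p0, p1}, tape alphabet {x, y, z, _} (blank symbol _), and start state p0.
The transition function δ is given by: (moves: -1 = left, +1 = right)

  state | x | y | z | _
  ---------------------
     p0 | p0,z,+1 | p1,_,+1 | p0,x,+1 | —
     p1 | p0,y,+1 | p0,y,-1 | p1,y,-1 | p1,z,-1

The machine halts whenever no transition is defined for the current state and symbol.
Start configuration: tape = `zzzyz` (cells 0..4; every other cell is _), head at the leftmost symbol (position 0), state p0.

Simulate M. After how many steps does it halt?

p0 | [z]zzyz__   read z → write x, move +1, go to p0
p0 | x[z]zyz__   read z → write x, move +1, go to p0
p0 | xx[z]yz__   read z → write x, move +1, go to p0
p0 | xxx[y]z__   read y → write _, move +1, go to p1
p1 | xxx_[z]__   read z → write y, move -1, go to p1
p1 | xxx[_]y__   read _ → write z, move -1, go to p1
p1 | xx[x]zy__   read x → write y, move +1, go to p0
p0 | xxy[z]y__   read z → write x, move +1, go to p0
p0 | xxyx[y]__   read y → write _, move +1, go to p1
p1 | xxyx_[_]_   read _ → write z, move -1, go to p1
p1 | xxyx[_]z_   read _ → write z, move -1, go to p1
p1 | xxy[x]zz_   read x → write y, move +1, go to p0
p0 | xxyy[z]z_   read z → write x, move +1, go to p0
p0 | xxyyx[z]_   read z → write x, move +1, go to p0
p0 | xxyyxx[_]
M halts after 14 transitions.

14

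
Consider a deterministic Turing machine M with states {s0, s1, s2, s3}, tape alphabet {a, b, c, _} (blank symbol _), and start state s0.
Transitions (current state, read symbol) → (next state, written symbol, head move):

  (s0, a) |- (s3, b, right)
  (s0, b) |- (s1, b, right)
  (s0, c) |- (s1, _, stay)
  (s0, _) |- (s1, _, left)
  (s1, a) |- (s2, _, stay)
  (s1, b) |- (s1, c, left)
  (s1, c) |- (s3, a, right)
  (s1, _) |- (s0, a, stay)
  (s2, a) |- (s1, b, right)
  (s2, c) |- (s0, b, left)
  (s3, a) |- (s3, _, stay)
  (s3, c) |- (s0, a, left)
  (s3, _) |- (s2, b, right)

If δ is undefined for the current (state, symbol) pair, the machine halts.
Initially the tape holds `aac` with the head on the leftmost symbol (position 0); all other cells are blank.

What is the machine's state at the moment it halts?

s2

s0 | _[a]ac   read a → write b, move right, go to s3
s3 | _b[a]c   read a → write _, move stay, go to s3
s3 | _b[_]c   read _ → write b, move right, go to s2
s2 | _bb[c]   read c → write b, move left, go to s0
s0 | _b[b]b   read b → write b, move right, go to s1
s1 | _bb[b]   read b → write c, move left, go to s1
s1 | _b[b]c   read b → write c, move left, go to s1
s1 | _[b]cc   read b → write c, move left, go to s1
s1 | [_]ccc   read _ → write a, move stay, go to s0
s0 | [a]ccc   read a → write b, move right, go to s3
s3 | b[c]cc   read c → write a, move left, go to s0
s0 | [b]acc   read b → write b, move right, go to s1
s1 | b[a]cc   read a → write _, move stay, go to s2
s2 | b[_]cc
No transition is defined for (s2, _); M halts in state s2.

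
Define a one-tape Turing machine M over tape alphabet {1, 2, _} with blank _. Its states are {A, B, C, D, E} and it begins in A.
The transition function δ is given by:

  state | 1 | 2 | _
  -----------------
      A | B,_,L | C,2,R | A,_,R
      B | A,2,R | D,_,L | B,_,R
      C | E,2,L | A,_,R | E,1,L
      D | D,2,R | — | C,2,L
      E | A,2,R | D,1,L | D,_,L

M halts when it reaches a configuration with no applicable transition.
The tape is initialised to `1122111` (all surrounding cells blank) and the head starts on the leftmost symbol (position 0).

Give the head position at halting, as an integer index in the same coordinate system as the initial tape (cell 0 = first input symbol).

1

state=A head=0 tape=_[1]122111   (A,1)→(B,_,L)
state=B head=-1 tape=[_]_122111   (B,_)→(B,_,R)
state=B head=0 tape=_[_]122111   (B,_)→(B,_,R)
state=B head=1 tape=__[1]22111   (B,1)→(A,2,R)
state=A head=2 tape=__2[2]2111   (A,2)→(C,2,R)
state=C head=3 tape=__22[2]111   (C,2)→(A,_,R)
state=A head=4 tape=__22_[1]11   (A,1)→(B,_,L)
state=B head=3 tape=__22[_]_11   (B,_)→(B,_,R)
state=B head=4 tape=__22_[_]11   (B,_)→(B,_,R)
state=B head=5 tape=__22__[1]1   (B,1)→(A,2,R)
state=A head=6 tape=__22__2[1]   (A,1)→(B,_,L)
state=B head=5 tape=__22__[2]_   (B,2)→(D,_,L)
state=D head=4 tape=__22_[_]__   (D,_)→(C,2,L)
state=C head=3 tape=__22[_]2__   (C,_)→(E,1,L)
state=E head=2 tape=__2[2]12__   (E,2)→(D,1,L)
state=D head=1 tape=__[2]112__
At halt the head is at cell 1.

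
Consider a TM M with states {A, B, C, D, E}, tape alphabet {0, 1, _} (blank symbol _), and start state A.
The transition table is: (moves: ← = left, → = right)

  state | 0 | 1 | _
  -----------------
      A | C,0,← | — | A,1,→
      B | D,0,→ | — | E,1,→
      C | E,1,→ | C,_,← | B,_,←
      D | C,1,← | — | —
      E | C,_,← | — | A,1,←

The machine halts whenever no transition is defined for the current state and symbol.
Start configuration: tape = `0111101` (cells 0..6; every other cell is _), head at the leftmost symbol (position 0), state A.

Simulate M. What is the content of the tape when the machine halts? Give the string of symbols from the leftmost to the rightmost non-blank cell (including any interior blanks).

state=A head=0 tape=__[0]111101   (A,0)→(C,0,←)
state=C head=-1 tape=_[_]0111101   (C,_)→(B,_,←)
state=B head=-2 tape=[_]_0111101   (B,_)→(E,1,→)
state=E head=-1 tape=1[_]0111101   (E,_)→(A,1,←)
state=A head=-2 tape=[1]10111101
The non-blank tape span at halt is 110111101.

110111101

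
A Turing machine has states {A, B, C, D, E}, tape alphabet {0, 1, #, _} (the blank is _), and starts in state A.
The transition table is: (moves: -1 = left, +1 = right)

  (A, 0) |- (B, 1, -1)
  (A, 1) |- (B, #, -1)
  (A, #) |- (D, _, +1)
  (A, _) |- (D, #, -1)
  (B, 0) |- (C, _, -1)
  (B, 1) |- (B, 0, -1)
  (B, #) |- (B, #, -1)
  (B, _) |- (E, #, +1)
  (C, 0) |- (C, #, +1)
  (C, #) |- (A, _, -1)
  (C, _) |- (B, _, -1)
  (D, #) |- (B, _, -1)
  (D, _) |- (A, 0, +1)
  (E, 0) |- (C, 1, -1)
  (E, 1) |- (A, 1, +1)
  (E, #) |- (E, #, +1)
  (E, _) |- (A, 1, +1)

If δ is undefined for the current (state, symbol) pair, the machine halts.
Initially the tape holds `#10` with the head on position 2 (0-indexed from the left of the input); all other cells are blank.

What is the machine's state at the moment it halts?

D

A | __#1[0]   read 0 → write 1, move -1, go to B
B | __#[1]1   read 1 → write 0, move -1, go to B
B | __[#]01   read # → write #, move -1, go to B
B | _[_]#01   read _ → write #, move +1, go to E
E | _#[#]01   read # → write #, move +1, go to E
E | _##[0]1   read 0 → write 1, move -1, go to C
C | _#[#]11   read # → write _, move -1, go to A
A | _[#]_11   read # → write _, move +1, go to D
D | __[_]11   read _ → write 0, move +1, go to A
A | __0[1]1   read 1 → write #, move -1, go to B
B | __[0]#1   read 0 → write _, move -1, go to C
C | _[_]_#1   read _ → write _, move -1, go to B
B | [_]__#1   read _ → write #, move +1, go to E
E | #[_]_#1   read _ → write 1, move +1, go to A
A | #1[_]#1   read _ → write #, move -1, go to D
D | #[1]##1
No transition is defined for (D, 1); M halts in state D.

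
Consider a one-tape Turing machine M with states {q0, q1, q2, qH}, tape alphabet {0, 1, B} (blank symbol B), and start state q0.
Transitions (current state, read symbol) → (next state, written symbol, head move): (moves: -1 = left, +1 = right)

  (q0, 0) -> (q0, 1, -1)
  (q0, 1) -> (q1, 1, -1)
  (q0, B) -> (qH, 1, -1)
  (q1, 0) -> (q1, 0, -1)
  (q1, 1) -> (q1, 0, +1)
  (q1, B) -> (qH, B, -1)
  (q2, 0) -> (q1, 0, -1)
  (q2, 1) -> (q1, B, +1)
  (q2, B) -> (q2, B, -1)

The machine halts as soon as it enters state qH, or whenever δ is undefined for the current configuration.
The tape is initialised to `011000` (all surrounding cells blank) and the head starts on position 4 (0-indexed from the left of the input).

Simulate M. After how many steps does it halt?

q0 | BB0110[0]0   read 0 → write 1, move -1, go to q0
q0 | BB011[0]10   read 0 → write 1, move -1, go to q0
q0 | BB01[1]110   read 1 → write 1, move -1, go to q1
q1 | BB0[1]1110   read 1 → write 0, move +1, go to q1
q1 | BB00[1]110   read 1 → write 0, move +1, go to q1
q1 | BB000[1]10   read 1 → write 0, move +1, go to q1
q1 | BB0000[1]0   read 1 → write 0, move +1, go to q1
q1 | BB00000[0]   read 0 → write 0, move -1, go to q1
q1 | BB0000[0]0   read 0 → write 0, move -1, go to q1
q1 | BB000[0]00   read 0 → write 0, move -1, go to q1
q1 | BB00[0]000   read 0 → write 0, move -1, go to q1
q1 | BB0[0]0000   read 0 → write 0, move -1, go to q1
q1 | BB[0]00000   read 0 → write 0, move -1, go to q1
q1 | B[B]000000   read B → write B, move -1, go to qH
qH | [B]B000000
M halts after 14 transitions.

14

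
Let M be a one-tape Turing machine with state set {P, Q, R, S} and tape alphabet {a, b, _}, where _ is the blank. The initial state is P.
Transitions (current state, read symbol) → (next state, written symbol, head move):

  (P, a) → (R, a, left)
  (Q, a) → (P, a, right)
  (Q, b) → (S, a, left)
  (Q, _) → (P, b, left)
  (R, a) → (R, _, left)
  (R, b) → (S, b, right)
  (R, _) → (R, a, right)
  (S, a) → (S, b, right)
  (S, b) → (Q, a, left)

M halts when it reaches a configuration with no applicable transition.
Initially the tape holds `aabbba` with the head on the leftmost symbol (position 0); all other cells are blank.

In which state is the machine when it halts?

P | ___[a]abbba_   read a → write a, move left, go to R
R | __[_]aabbba_   read _ → write a, move right, go to R
R | __a[a]abbba_   read a → write _, move left, go to R
R | __[a]_abbba_   read a → write _, move left, go to R
R | _[_]__abbba_   read _ → write a, move right, go to R
R | _a[_]_abbba_   read _ → write a, move right, go to R
R | _aa[_]abbba_   read _ → write a, move right, go to R
R | _aaa[a]bbba_   read a → write _, move left, go to R
R | _aa[a]_bbba_   read a → write _, move left, go to R
R | _a[a]__bbba_   read a → write _, move left, go to R
R | _[a]___bbba_   read a → write _, move left, go to R
R | [_]____bbba_   read _ → write a, move right, go to R
R | a[_]___bbba_   read _ → write a, move right, go to R
R | aa[_]__bbba_   read _ → write a, move right, go to R
R | aaa[_]_bbba_   read _ → write a, move right, go to R
R | aaaa[_]bbba_   read _ → write a, move right, go to R
R | aaaaa[b]bba_   read b → write b, move right, go to S
S | aaaaab[b]ba_   read b → write a, move left, go to Q
Q | aaaaa[b]aba_   read b → write a, move left, go to S
S | aaaa[a]aaba_   read a → write b, move right, go to S
S | aaaab[a]aba_   read a → write b, move right, go to S
S | aaaabb[a]ba_   read a → write b, move right, go to S
S | aaaabbb[b]a_   read b → write a, move left, go to Q
Q | aaaabb[b]aa_   read b → write a, move left, go to S
S | aaaab[b]aaa_   read b → write a, move left, go to Q
Q | aaaa[b]aaaa_   read b → write a, move left, go to S
S | aaa[a]aaaaa_   read a → write b, move right, go to S
S | aaab[a]aaaa_   read a → write b, move right, go to S
S | aaabb[a]aaa_   read a → write b, move right, go to S
S | aaabbb[a]aa_   read a → write b, move right, go to S
S | aaabbbb[a]a_   read a → write b, move right, go to S
S | aaabbbbb[a]_   read a → write b, move right, go to S
S | aaabbbbbb[_]
No transition is defined for (S, _); M halts in state S.

S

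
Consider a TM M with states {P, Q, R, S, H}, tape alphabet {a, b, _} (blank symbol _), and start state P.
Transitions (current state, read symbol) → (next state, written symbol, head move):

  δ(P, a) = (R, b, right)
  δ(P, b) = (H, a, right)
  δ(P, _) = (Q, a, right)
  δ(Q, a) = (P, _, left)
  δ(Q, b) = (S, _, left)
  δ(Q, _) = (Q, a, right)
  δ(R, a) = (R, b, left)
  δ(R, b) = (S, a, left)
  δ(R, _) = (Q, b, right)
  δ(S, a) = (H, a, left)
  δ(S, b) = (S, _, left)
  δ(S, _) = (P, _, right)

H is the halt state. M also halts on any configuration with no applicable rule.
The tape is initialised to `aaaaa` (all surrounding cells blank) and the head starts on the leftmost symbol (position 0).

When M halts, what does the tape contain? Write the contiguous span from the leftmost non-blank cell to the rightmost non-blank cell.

ba_aa

state=P head=0 tape=_[a]aaaa   (P,a)→(R,b,right)
state=R head=1 tape=_b[a]aaa   (R,a)→(R,b,left)
state=R head=0 tape=_[b]baaa   (R,b)→(S,a,left)
state=S head=-1 tape=[_]abaaa   (S,_)→(P,_,right)
state=P head=0 tape=_[a]baaa   (P,a)→(R,b,right)
state=R head=1 tape=_b[b]aaa   (R,b)→(S,a,left)
state=S head=0 tape=_[b]aaaa   (S,b)→(S,_,left)
state=S head=-1 tape=[_]_aaaa   (S,_)→(P,_,right)
state=P head=0 tape=_[_]aaaa   (P,_)→(Q,a,right)
state=Q head=1 tape=_a[a]aaa   (Q,a)→(P,_,left)
state=P head=0 tape=_[a]_aaa   (P,a)→(R,b,right)
state=R head=1 tape=_b[_]aaa   (R,_)→(Q,b,right)
state=Q head=2 tape=_bb[a]aa   (Q,a)→(P,_,left)
state=P head=1 tape=_b[b]_aa   (P,b)→(H,a,right)
state=H head=2 tape=_ba[_]aa
The non-blank tape span at halt is ba_aa.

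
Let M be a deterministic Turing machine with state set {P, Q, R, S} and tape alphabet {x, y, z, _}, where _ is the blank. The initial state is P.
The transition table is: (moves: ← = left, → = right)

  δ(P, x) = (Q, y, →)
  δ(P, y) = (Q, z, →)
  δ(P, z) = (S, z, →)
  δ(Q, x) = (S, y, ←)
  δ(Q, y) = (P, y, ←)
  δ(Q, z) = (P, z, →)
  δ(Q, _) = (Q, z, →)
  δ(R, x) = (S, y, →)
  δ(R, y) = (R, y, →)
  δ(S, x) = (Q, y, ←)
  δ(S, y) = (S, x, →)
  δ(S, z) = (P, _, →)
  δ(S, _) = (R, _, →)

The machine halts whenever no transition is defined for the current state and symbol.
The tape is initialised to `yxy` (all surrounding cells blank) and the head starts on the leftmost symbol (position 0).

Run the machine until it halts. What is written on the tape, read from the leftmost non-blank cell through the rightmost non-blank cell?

state=P head=0 tape=[y]xy__   (P,y)→(Q,z,→)
state=Q head=1 tape=z[x]y__   (Q,x)→(S,y,←)
state=S head=0 tape=[z]yy__   (S,z)→(P,_,→)
state=P head=1 tape=_[y]y__   (P,y)→(Q,z,→)
state=Q head=2 tape=_z[y]__   (Q,y)→(P,y,←)
state=P head=1 tape=_[z]y__   (P,z)→(S,z,→)
state=S head=2 tape=_z[y]__   (S,y)→(S,x,→)
state=S head=3 tape=_zx[_]_   (S,_)→(R,_,→)
state=R head=4 tape=_zx_[_]
The non-blank tape span at halt is zx.

zx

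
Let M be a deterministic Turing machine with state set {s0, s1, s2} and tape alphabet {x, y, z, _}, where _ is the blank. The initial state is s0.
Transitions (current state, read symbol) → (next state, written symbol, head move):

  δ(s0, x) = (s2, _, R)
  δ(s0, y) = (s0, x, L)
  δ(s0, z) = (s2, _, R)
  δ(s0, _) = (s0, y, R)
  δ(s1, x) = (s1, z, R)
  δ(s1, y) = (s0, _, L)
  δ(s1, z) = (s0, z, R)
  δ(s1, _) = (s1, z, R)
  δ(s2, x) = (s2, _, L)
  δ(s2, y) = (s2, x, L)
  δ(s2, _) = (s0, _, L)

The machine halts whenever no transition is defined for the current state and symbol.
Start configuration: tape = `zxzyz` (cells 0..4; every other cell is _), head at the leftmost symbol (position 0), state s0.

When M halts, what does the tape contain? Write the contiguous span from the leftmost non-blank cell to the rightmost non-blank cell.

yyyyyy_z

s0 | ___[z]xzyz   read z → write _, move R, go to s2
s2 | ____[x]zyz   read x → write _, move L, go to s2
s2 | ___[_]_zyz   read _ → write _, move L, go to s0
s0 | __[_]__zyz   read _ → write y, move R, go to s0
s0 | __y[_]_zyz   read _ → write y, move R, go to s0
s0 | __yy[_]zyz   read _ → write y, move R, go to s0
s0 | __yyy[z]yz   read z → write _, move R, go to s2
s2 | __yyy_[y]z   read y → write x, move L, go to s2
s2 | __yyy[_]xz   read _ → write _, move L, go to s0
s0 | __yy[y]_xz   read y → write x, move L, go to s0
s0 | __y[y]x_xz   read y → write x, move L, go to s0
s0 | __[y]xx_xz   read y → write x, move L, go to s0
s0 | _[_]xxx_xz   read _ → write y, move R, go to s0
s0 | _y[x]xx_xz   read x → write _, move R, go to s2
s2 | _y_[x]x_xz   read x → write _, move L, go to s2
s2 | _y[_]_x_xz   read _ → write _, move L, go to s0
s0 | _[y]__x_xz   read y → write x, move L, go to s0
s0 | [_]x__x_xz   read _ → write y, move R, go to s0
s0 | y[x]__x_xz   read x → write _, move R, go to s2
s2 | y_[_]_x_xz   read _ → write _, move L, go to s0
s0 | y[_]__x_xz   read _ → write y, move R, go to s0
s0 | yy[_]_x_xz   read _ → write y, move R, go to s0
s0 | yyy[_]x_xz   read _ → write y, move R, go to s0
s0 | yyyy[x]_xz   read x → write _, move R, go to s2
s2 | yyyy_[_]xz   read _ → write _, move L, go to s0
s0 | yyyy[_]_xz   read _ → write y, move R, go to s0
s0 | yyyyy[_]xz   read _ → write y, move R, go to s0
s0 | yyyyyy[x]z   read x → write _, move R, go to s2
s2 | yyyyyy_[z]
The non-blank tape span at halt is yyyyyy_z.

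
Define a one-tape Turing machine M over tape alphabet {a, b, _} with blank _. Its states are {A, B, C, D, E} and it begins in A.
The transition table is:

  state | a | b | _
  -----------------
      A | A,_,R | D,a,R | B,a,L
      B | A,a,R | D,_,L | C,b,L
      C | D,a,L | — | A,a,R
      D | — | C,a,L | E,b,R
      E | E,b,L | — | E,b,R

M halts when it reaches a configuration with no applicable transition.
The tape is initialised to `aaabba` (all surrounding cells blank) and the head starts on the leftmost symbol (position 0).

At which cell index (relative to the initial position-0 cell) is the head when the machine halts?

A | [a]aabba   read a → write _, move R, go to A
A | _[a]abba   read a → write _, move R, go to A
A | __[a]bba   read a → write _, move R, go to A
A | ___[b]ba   read b → write a, move R, go to D
D | ___a[b]a   read b → write a, move L, go to C
C | ___[a]aa   read a → write a, move L, go to D
D | __[_]aaa   read _ → write b, move R, go to E
E | __b[a]aa   read a → write b, move L, go to E
E | __[b]baa
At halt the head is at cell 2.

2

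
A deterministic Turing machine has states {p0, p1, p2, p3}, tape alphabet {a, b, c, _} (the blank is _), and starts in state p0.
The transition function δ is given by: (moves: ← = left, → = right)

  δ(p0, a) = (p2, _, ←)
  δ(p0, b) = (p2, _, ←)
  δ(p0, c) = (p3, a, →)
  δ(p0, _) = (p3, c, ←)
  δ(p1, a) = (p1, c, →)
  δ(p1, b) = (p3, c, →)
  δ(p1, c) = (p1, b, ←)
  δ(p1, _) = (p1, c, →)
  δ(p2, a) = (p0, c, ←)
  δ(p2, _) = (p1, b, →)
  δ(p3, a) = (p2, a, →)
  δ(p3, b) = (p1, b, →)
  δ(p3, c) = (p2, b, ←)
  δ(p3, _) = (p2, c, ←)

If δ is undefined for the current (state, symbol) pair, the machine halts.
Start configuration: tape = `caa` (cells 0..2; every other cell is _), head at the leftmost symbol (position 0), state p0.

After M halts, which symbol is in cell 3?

p0 | ___[c]aa_   read c → write a, move →, go to p3
p3 | ___a[a]a_   read a → write a, move →, go to p2
p2 | ___aa[a]_   read a → write c, move ←, go to p0
p0 | ___a[a]c_   read a → write _, move ←, go to p2
p2 | ___[a]_c_   read a → write c, move ←, go to p0
p0 | __[_]c_c_   read _ → write c, move ←, go to p3
p3 | _[_]cc_c_   read _ → write c, move ←, go to p2
p2 | [_]ccc_c_   read _ → write b, move →, go to p1
p1 | b[c]cc_c_   read c → write b, move ←, go to p1
p1 | [b]bcc_c_   read b → write c, move →, go to p3
p3 | c[b]cc_c_   read b → write b, move →, go to p1
p1 | cb[c]c_c_   read c → write b, move ←, go to p1
p1 | c[b]bc_c_   read b → write c, move →, go to p3
p3 | cc[b]c_c_   read b → write b, move →, go to p1
p1 | ccb[c]_c_   read c → write b, move ←, go to p1
p1 | cc[b]b_c_   read b → write c, move →, go to p3
p3 | ccc[b]_c_   read b → write b, move →, go to p1
p1 | cccb[_]c_   read _ → write c, move →, go to p1
p1 | cccbc[c]_   read c → write b, move ←, go to p1
p1 | cccb[c]b_   read c → write b, move ←, go to p1
p1 | ccc[b]bb_   read b → write c, move →, go to p3
p3 | cccc[b]b_   read b → write b, move →, go to p1
p1 | ccccb[b]_   read b → write c, move →, go to p3
p3 | ccccbc[_]   read _ → write c, move ←, go to p2
p2 | ccccb[c]c
Cell 3 holds c when M halts.

c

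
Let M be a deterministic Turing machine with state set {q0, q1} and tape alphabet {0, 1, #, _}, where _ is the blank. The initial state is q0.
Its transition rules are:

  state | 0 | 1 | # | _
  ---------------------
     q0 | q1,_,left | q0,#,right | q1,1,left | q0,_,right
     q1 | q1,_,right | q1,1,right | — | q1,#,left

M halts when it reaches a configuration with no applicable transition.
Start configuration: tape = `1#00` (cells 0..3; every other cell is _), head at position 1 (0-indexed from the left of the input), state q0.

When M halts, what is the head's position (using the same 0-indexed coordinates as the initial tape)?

state=q0 head=1 tape=1[#]00_   (q0,#)→(q1,1,left)
state=q1 head=0 tape=[1]100_   (q1,1)→(q1,1,right)
state=q1 head=1 tape=1[1]00_   (q1,1)→(q1,1,right)
state=q1 head=2 tape=11[0]0_   (q1,0)→(q1,_,right)
state=q1 head=3 tape=11_[0]_   (q1,0)→(q1,_,right)
state=q1 head=4 tape=11__[_]   (q1,_)→(q1,#,left)
state=q1 head=3 tape=11_[_]#   (q1,_)→(q1,#,left)
state=q1 head=2 tape=11[_]##   (q1,_)→(q1,#,left)
state=q1 head=1 tape=1[1]###   (q1,1)→(q1,1,right)
state=q1 head=2 tape=11[#]##
At halt the head is at cell 2.

2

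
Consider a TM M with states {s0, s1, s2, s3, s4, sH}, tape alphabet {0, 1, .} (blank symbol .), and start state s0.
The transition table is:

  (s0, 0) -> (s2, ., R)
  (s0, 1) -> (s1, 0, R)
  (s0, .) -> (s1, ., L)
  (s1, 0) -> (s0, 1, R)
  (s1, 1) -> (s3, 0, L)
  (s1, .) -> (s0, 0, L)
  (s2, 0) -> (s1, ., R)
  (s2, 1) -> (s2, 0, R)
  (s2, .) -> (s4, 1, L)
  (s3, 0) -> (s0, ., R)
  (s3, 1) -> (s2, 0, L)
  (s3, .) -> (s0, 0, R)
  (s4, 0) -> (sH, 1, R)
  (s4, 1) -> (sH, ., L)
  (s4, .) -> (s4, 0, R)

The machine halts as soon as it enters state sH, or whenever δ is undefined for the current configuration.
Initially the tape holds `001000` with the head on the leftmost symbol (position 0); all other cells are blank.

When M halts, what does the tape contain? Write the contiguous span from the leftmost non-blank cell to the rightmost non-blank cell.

state=s0 head=0 tape=[0]01000.   (s0,0)→(s2,.,R)
state=s2 head=1 tape=.[0]1000.   (s2,0)→(s1,.,R)
state=s1 head=2 tape=..[1]000.   (s1,1)→(s3,0,L)
state=s3 head=1 tape=.[.]0000.   (s3,.)→(s0,0,R)
state=s0 head=2 tape=.0[0]000.   (s0,0)→(s2,.,R)
state=s2 head=3 tape=.0.[0]00.   (s2,0)→(s1,.,R)
state=s1 head=4 tape=.0..[0]0.   (s1,0)→(s0,1,R)
state=s0 head=5 tape=.0..1[0].   (s0,0)→(s2,.,R)
state=s2 head=6 tape=.0..1.[.]   (s2,.)→(s4,1,L)
state=s4 head=5 tape=.0..1[.]1   (s4,.)→(s4,0,R)
state=s4 head=6 tape=.0..10[1]   (s4,1)→(sH,.,L)
state=sH head=5 tape=.0..1[0].
The non-blank tape span at halt is 0..10.

0..10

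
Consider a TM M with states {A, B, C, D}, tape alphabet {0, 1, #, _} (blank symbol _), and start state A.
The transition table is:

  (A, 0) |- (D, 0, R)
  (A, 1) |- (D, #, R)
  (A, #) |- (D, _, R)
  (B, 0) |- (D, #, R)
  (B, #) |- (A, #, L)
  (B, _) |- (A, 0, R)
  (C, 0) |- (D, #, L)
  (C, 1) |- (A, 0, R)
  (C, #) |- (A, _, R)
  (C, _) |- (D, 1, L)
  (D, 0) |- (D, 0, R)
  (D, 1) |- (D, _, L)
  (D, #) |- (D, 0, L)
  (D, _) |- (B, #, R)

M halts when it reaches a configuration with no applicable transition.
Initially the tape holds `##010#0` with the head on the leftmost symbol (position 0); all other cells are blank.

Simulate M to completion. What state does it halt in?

A

A | [#]#010#0___   read # → write _, move R, go to D
D | _[#]010#0___   read # → write 0, move L, go to D
D | [_]0010#0___   read _ → write #, move R, go to B
B | #[0]010#0___   read 0 → write #, move R, go to D
D | ##[0]10#0___   read 0 → write 0, move R, go to D
D | ##0[1]0#0___   read 1 → write _, move L, go to D
D | ##[0]_0#0___   read 0 → write 0, move R, go to D
D | ##0[_]0#0___   read _ → write #, move R, go to B
B | ##0#[0]#0___   read 0 → write #, move R, go to D
D | ##0##[#]0___   read # → write 0, move L, go to D
D | ##0#[#]00___   read # → write 0, move L, go to D
D | ##0[#]000___   read # → write 0, move L, go to D
D | ##[0]0000___   read 0 → write 0, move R, go to D
D | ##0[0]000___   read 0 → write 0, move R, go to D
D | ##00[0]00___   read 0 → write 0, move R, go to D
D | ##000[0]0___   read 0 → write 0, move R, go to D
D | ##0000[0]___   read 0 → write 0, move R, go to D
D | ##00000[_]__   read _ → write #, move R, go to B
B | ##00000#[_]_   read _ → write 0, move R, go to A
A | ##00000#0[_]
No transition is defined for (A, _); M halts in state A.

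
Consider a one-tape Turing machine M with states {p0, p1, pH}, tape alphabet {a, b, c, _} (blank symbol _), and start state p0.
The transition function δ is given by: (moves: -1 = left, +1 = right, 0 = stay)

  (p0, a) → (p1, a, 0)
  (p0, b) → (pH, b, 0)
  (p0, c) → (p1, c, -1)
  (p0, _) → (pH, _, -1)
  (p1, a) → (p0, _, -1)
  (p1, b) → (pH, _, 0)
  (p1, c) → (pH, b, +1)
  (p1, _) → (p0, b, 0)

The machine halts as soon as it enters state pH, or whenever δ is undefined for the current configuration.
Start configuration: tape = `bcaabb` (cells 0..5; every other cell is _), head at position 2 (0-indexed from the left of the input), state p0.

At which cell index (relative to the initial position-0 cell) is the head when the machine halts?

0

state=p0 head=2 tape=bc[a]abb   (p0,a)→(p1,a,0)
state=p1 head=2 tape=bc[a]abb   (p1,a)→(p0,_,-1)
state=p0 head=1 tape=b[c]_abb   (p0,c)→(p1,c,-1)
state=p1 head=0 tape=[b]c_abb   (p1,b)→(pH,_,0)
state=pH head=0 tape=[_]c_abb
At halt the head is at cell 0.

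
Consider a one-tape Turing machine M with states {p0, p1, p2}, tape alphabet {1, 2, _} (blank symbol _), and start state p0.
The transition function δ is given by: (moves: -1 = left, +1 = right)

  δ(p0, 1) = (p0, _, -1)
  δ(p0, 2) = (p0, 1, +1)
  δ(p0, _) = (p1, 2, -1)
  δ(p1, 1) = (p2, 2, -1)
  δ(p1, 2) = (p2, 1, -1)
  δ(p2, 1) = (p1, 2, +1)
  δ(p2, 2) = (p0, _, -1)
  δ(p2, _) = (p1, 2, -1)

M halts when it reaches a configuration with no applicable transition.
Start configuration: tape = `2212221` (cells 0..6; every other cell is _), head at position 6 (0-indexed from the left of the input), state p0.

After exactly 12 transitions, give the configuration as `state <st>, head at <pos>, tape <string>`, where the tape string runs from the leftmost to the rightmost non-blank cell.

state p0, head at 2, tape 21_1222

state=p0 head=6 tape=221222[1]   (p0,1)→(p0,_,-1)
state=p0 head=5 tape=22122[2]_   (p0,2)→(p0,1,+1)
state=p0 head=6 tape=221221[_]   (p0,_)→(p1,2,-1)
state=p1 head=5 tape=22122[1]2   (p1,1)→(p2,2,-1)
state=p2 head=4 tape=2212[2]22   (p2,2)→(p0,_,-1)
state=p0 head=3 tape=221[2]_22   (p0,2)→(p0,1,+1)
state=p0 head=4 tape=2211[_]22   (p0,_)→(p1,2,-1)
state=p1 head=3 tape=221[1]222   (p1,1)→(p2,2,-1)
state=p2 head=2 tape=22[1]2222   (p2,1)→(p1,2,+1)
state=p1 head=3 tape=222[2]222   (p1,2)→(p2,1,-1)
state=p2 head=2 tape=22[2]1222   (p2,2)→(p0,_,-1)
state=p0 head=1 tape=2[2]_1222   (p0,2)→(p0,1,+1)
state=p0 head=2 tape=21[_]1222
After 12 steps: state p0, head at 2, tape 21_1222.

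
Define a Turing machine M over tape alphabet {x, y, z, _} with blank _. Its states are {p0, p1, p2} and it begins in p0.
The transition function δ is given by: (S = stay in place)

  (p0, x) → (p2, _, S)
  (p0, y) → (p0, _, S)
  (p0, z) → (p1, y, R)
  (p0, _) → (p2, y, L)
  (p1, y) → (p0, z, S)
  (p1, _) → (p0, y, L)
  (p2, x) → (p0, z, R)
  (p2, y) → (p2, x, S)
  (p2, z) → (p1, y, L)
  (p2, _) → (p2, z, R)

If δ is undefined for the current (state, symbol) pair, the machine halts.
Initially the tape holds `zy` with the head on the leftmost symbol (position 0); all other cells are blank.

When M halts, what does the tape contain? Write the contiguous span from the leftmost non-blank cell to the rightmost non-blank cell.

p0 | ___[z]y_   read z → write y, move R, go to p1
p1 | ___y[y]_   read y → write z, move S, go to p0
p0 | ___y[z]_   read z → write y, move R, go to p1
p1 | ___yy[_]   read _ → write y, move L, go to p0
p0 | ___y[y]y   read y → write _, move S, go to p0
p0 | ___y[_]y   read _ → write y, move L, go to p2
p2 | ___[y]yy   read y → write x, move S, go to p2
p2 | ___[x]yy   read x → write z, move R, go to p0
p0 | ___z[y]y   read y → write _, move S, go to p0
p0 | ___z[_]y   read _ → write y, move L, go to p2
p2 | ___[z]yy   read z → write y, move L, go to p1
p1 | __[_]yyy   read _ → write y, move L, go to p0
p0 | _[_]yyyy   read _ → write y, move L, go to p2
p2 | [_]yyyyy   read _ → write z, move R, go to p2
p2 | z[y]yyyy   read y → write x, move S, go to p2
p2 | z[x]yyyy   read x → write z, move R, go to p0
p0 | zz[y]yyy   read y → write _, move S, go to p0
p0 | zz[_]yyy   read _ → write y, move L, go to p2
p2 | z[z]yyyy   read z → write y, move L, go to p1
p1 | [z]yyyyy
The non-blank tape span at halt is zyyyyy.

zyyyyy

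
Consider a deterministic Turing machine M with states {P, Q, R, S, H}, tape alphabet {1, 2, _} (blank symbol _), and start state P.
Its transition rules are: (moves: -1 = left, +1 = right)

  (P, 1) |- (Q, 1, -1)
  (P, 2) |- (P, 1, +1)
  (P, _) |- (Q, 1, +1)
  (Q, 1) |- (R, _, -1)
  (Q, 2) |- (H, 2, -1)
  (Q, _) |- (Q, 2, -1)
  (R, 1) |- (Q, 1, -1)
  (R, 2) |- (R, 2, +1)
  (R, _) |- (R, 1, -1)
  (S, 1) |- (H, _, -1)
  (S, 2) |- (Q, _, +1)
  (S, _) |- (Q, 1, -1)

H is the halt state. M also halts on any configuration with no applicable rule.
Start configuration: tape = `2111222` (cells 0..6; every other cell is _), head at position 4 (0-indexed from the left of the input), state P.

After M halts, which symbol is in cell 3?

_

P | _2111[2]22__   read 2 → write 1, move +1, go to P
P | _21111[2]2__   read 2 → write 1, move +1, go to P
P | _211111[2]__   read 2 → write 1, move +1, go to P
P | _2111111[_]_   read _ → write 1, move +1, go to Q
Q | _21111111[_]   read _ → write 2, move -1, go to Q
Q | _2111111[1]2   read 1 → write _, move -1, go to R
R | _211111[1]_2   read 1 → write 1, move -1, go to Q
Q | _21111[1]1_2   read 1 → write _, move -1, go to R
R | _2111[1]_1_2   read 1 → write 1, move -1, go to Q
Q | _211[1]1_1_2   read 1 → write _, move -1, go to R
R | _21[1]_1_1_2   read 1 → write 1, move -1, go to Q
Q | _2[1]1_1_1_2   read 1 → write _, move -1, go to R
R | _[2]_1_1_1_2   read 2 → write 2, move +1, go to R
R | _2[_]1_1_1_2   read _ → write 1, move -1, go to R
R | _[2]11_1_1_2   read 2 → write 2, move +1, go to R
R | _2[1]1_1_1_2   read 1 → write 1, move -1, go to Q
Q | _[2]11_1_1_2   read 2 → write 2, move -1, go to H
H | [_]211_1_1_2
Cell 3 holds _ when M halts.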